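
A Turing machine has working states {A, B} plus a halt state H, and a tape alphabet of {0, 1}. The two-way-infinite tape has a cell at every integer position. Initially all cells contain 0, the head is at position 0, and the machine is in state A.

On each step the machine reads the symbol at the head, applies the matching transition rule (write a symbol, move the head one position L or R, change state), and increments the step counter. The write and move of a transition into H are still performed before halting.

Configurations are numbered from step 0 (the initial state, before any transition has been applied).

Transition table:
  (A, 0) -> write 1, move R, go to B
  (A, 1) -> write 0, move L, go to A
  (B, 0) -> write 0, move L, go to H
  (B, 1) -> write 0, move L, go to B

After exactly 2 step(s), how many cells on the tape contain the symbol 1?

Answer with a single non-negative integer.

Step 1: in state A at pos 0, read 0 -> (A,0)->write 1,move R,goto B. Now: state=B, head=1, tape[-1..2]=0100 (head:   ^)
Step 2: in state B at pos 1, read 0 -> (B,0)->write 0,move L,goto H. Now: state=H, head=0, tape[-1..2]=0100 (head:  ^)
Cells containing 1 after step 2: {0} -> 1 cell(s)

Answer: 1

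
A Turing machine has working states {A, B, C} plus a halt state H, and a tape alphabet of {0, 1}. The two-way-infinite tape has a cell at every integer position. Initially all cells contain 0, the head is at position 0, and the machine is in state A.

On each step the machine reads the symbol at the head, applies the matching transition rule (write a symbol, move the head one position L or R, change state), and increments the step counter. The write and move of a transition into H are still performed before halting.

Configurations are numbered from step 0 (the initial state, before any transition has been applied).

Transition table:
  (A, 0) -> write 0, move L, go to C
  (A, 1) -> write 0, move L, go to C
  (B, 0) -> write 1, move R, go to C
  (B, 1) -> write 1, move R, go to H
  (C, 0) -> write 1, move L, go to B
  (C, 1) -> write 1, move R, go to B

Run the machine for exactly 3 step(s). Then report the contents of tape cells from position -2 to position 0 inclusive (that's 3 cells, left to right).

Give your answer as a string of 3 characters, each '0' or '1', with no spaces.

Answer: 110

Derivation:
Step 1: in state A at pos 0, read 0 -> (A,0)->write 0,move L,goto C. Now: state=C, head=-1, tape[-2..1]=0000 (head:  ^)
Step 2: in state C at pos -1, read 0 -> (C,0)->write 1,move L,goto B. Now: state=B, head=-2, tape[-3..1]=00100 (head:  ^)
Step 3: in state B at pos -2, read 0 -> (B,0)->write 1,move R,goto C. Now: state=C, head=-1, tape[-3..1]=01100 (head:   ^)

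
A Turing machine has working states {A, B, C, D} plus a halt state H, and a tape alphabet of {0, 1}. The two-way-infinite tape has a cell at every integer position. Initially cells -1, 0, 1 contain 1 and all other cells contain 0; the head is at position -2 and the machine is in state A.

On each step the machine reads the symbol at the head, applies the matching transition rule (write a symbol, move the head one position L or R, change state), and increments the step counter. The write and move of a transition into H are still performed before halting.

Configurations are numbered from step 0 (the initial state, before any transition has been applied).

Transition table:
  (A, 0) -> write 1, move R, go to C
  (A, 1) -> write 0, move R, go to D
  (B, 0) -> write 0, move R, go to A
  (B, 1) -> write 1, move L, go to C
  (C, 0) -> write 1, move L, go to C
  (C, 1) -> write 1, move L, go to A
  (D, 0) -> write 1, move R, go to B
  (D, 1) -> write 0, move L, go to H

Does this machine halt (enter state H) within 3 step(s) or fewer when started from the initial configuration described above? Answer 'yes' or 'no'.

Step 1: in state A at pos -2, read 0 -> (A,0)->write 1,move R,goto C. Now: state=C, head=-1, tape[-3..2]=011110 (head:   ^)
Step 2: in state C at pos -1, read 1 -> (C,1)->write 1,move L,goto A. Now: state=A, head=-2, tape[-3..2]=011110 (head:  ^)
Step 3: in state A at pos -2, read 1 -> (A,1)->write 0,move R,goto D. Now: state=D, head=-1, tape[-3..2]=001110 (head:   ^)
After 3 step(s): state = D (not H) -> not halted within 3 -> no

Answer: no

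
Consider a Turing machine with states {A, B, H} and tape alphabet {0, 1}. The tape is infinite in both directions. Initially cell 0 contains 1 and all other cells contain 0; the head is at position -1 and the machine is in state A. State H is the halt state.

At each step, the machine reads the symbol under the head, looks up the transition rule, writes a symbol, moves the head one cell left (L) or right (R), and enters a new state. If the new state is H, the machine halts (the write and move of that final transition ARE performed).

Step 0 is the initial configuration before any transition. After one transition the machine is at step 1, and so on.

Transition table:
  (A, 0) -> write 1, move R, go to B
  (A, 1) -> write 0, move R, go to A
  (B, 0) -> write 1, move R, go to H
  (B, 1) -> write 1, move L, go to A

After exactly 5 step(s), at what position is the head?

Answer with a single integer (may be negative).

Step 1: in state A at pos -1, read 0 -> (A,0)->write 1,move R,goto B. Now: state=B, head=0, tape[-2..1]=0110 (head:   ^)
Step 2: in state B at pos 0, read 1 -> (B,1)->write 1,move L,goto A. Now: state=A, head=-1, tape[-2..1]=0110 (head:  ^)
Step 3: in state A at pos -1, read 1 -> (A,1)->write 0,move R,goto A. Now: state=A, head=0, tape[-2..1]=0010 (head:   ^)
Step 4: in state A at pos 0, read 1 -> (A,1)->write 0,move R,goto A. Now: state=A, head=1, tape[-2..2]=00000 (head:    ^)
Step 5: in state A at pos 1, read 0 -> (A,0)->write 1,move R,goto B. Now: state=B, head=2, tape[-2..3]=000100 (head:     ^)

Answer: 2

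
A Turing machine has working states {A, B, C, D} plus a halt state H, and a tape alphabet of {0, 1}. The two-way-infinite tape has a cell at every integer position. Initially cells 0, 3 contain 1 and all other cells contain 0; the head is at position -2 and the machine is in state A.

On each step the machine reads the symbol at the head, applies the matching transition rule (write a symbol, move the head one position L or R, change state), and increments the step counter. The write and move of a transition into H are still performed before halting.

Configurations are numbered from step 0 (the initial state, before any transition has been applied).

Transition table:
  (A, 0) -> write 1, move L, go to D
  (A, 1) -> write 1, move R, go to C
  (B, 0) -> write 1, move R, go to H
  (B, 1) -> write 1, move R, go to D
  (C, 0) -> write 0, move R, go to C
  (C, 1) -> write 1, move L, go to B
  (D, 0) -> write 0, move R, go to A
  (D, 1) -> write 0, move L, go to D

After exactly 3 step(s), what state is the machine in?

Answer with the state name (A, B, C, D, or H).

Step 1: in state A at pos -2, read 0 -> (A,0)->write 1,move L,goto D. Now: state=D, head=-3, tape[-4..4]=001010010 (head:  ^)
Step 2: in state D at pos -3, read 0 -> (D,0)->write 0,move R,goto A. Now: state=A, head=-2, tape[-4..4]=001010010 (head:   ^)
Step 3: in state A at pos -2, read 1 -> (A,1)->write 1,move R,goto C. Now: state=C, head=-1, tape[-4..4]=001010010 (head:    ^)

Answer: C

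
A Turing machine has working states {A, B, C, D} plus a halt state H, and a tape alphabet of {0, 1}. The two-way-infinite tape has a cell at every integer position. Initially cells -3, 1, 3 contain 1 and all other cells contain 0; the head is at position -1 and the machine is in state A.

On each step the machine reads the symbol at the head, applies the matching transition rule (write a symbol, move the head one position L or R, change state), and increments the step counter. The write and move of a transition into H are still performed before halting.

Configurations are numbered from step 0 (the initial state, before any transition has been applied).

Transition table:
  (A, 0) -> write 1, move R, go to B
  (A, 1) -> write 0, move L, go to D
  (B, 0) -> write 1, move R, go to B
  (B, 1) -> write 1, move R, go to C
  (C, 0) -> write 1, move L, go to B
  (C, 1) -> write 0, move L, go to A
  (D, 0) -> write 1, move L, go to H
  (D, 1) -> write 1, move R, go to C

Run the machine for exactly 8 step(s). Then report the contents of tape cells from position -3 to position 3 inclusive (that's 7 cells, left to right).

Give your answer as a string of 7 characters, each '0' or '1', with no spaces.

Step 1: in state A at pos -1, read 0 -> (A,0)->write 1,move R,goto B. Now: state=B, head=0, tape[-4..4]=010101010 (head:     ^)
Step 2: in state B at pos 0, read 0 -> (B,0)->write 1,move R,goto B. Now: state=B, head=1, tape[-4..4]=010111010 (head:      ^)
Step 3: in state B at pos 1, read 1 -> (B,1)->write 1,move R,goto C. Now: state=C, head=2, tape[-4..4]=010111010 (head:       ^)
Step 4: in state C at pos 2, read 0 -> (C,0)->write 1,move L,goto B. Now: state=B, head=1, tape[-4..4]=010111110 (head:      ^)
Step 5: in state B at pos 1, read 1 -> (B,1)->write 1,move R,goto C. Now: state=C, head=2, tape[-4..4]=010111110 (head:       ^)
Step 6: in state C at pos 2, read 1 -> (C,1)->write 0,move L,goto A. Now: state=A, head=1, tape[-4..4]=010111010 (head:      ^)
Step 7: in state A at pos 1, read 1 -> (A,1)->write 0,move L,goto D. Now: state=D, head=0, tape[-4..4]=010110010 (head:     ^)
Step 8: in state D at pos 0, read 1 -> (D,1)->write 1,move R,goto C. Now: state=C, head=1, tape[-4..4]=010110010 (head:      ^)

Answer: 1011001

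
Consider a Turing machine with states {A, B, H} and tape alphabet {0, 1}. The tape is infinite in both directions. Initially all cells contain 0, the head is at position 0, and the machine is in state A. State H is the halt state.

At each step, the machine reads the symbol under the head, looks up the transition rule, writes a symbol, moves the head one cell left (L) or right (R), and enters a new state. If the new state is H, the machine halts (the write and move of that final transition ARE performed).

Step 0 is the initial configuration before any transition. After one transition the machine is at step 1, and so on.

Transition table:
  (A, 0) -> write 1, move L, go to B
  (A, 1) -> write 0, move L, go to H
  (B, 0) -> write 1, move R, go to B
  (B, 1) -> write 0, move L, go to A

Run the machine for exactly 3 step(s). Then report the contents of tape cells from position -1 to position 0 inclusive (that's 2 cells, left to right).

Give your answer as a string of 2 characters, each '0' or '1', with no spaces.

Step 1: in state A at pos 0, read 0 -> (A,0)->write 1,move L,goto B. Now: state=B, head=-1, tape[-2..1]=0010 (head:  ^)
Step 2: in state B at pos -1, read 0 -> (B,0)->write 1,move R,goto B. Now: state=B, head=0, tape[-2..1]=0110 (head:   ^)
Step 3: in state B at pos 0, read 1 -> (B,1)->write 0,move L,goto A. Now: state=A, head=-1, tape[-2..1]=0100 (head:  ^)

Answer: 10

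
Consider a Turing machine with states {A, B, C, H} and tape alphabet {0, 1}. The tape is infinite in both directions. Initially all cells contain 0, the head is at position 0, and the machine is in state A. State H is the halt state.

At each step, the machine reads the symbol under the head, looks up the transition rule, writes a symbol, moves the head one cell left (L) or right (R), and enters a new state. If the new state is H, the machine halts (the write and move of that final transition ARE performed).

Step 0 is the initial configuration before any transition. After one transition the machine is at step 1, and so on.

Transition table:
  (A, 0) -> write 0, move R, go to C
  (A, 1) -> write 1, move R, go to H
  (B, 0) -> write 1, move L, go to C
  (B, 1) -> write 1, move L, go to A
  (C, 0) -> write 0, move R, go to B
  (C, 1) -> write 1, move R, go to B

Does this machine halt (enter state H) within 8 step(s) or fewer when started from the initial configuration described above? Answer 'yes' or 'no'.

Answer: no

Derivation:
Step 1: in state A at pos 0, read 0 -> (A,0)->write 0,move R,goto C. Now: state=C, head=1, tape[-1..2]=0000 (head:   ^)
Step 2: in state C at pos 1, read 0 -> (C,0)->write 0,move R,goto B. Now: state=B, head=2, tape[-1..3]=00000 (head:    ^)
Step 3: in state B at pos 2, read 0 -> (B,0)->write 1,move L,goto C. Now: state=C, head=1, tape[-1..3]=00010 (head:   ^)
Step 4: in state C at pos 1, read 0 -> (C,0)->write 0,move R,goto B. Now: state=B, head=2, tape[-1..3]=00010 (head:    ^)
Step 5: in state B at pos 2, read 1 -> (B,1)->write 1,move L,goto A. Now: state=A, head=1, tape[-1..3]=00010 (head:   ^)
Step 6: in state A at pos 1, read 0 -> (A,0)->write 0,move R,goto C. Now: state=C, head=2, tape[-1..3]=00010 (head:    ^)
Step 7: in state C at pos 2, read 1 -> (C,1)->write 1,move R,goto B. Now: state=B, head=3, tape[-1..4]=000100 (head:     ^)
Step 8: in state B at pos 3, read 0 -> (B,0)->write 1,move L,goto C. Now: state=C, head=2, tape[-1..4]=000110 (head:    ^)
After 8 step(s): state = C (not H) -> not halted within 8 -> no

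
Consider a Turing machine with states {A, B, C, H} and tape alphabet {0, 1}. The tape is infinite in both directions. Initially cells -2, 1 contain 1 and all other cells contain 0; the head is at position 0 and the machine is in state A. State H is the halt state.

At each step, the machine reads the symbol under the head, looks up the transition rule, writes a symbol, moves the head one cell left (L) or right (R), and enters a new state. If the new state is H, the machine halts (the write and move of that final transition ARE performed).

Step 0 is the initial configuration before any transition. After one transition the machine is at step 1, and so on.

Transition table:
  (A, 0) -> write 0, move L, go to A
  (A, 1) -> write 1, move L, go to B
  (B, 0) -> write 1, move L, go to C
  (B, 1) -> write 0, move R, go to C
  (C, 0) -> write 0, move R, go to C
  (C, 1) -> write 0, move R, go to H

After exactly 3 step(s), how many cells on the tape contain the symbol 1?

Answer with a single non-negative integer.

Step 1: in state A at pos 0, read 0 -> (A,0)->write 0,move L,goto A. Now: state=A, head=-1, tape[-3..2]=010010 (head:   ^)
Step 2: in state A at pos -1, read 0 -> (A,0)->write 0,move L,goto A. Now: state=A, head=-2, tape[-3..2]=010010 (head:  ^)
Step 3: in state A at pos -2, read 1 -> (A,1)->write 1,move L,goto B. Now: state=B, head=-3, tape[-4..2]=0010010 (head:  ^)
Cells containing 1 after step 3: {-2, 1} -> 2 cell(s)

Answer: 2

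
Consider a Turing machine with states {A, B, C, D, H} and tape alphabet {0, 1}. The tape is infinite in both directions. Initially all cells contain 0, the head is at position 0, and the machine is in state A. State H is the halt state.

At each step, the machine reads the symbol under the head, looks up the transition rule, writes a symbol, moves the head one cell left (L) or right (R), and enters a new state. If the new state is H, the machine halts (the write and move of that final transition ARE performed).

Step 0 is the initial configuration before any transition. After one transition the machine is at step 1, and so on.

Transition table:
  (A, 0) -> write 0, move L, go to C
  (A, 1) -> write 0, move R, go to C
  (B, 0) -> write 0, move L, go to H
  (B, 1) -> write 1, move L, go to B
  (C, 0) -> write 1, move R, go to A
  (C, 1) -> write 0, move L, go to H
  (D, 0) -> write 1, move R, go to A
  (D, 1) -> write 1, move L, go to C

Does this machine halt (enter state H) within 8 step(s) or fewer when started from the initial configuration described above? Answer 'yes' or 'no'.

Step 1: in state A at pos 0, read 0 -> (A,0)->write 0,move L,goto C. Now: state=C, head=-1, tape[-2..1]=0000 (head:  ^)
Step 2: in state C at pos -1, read 0 -> (C,0)->write 1,move R,goto A. Now: state=A, head=0, tape[-2..1]=0100 (head:   ^)
Step 3: in state A at pos 0, read 0 -> (A,0)->write 0,move L,goto C. Now: state=C, head=-1, tape[-2..1]=0100 (head:  ^)
Step 4: in state C at pos -1, read 1 -> (C,1)->write 0,move L,goto H. Now: state=H, head=-2, tape[-3..1]=00000 (head:  ^)
State H reached at step 4; 4 <= 8 -> yes

Answer: yes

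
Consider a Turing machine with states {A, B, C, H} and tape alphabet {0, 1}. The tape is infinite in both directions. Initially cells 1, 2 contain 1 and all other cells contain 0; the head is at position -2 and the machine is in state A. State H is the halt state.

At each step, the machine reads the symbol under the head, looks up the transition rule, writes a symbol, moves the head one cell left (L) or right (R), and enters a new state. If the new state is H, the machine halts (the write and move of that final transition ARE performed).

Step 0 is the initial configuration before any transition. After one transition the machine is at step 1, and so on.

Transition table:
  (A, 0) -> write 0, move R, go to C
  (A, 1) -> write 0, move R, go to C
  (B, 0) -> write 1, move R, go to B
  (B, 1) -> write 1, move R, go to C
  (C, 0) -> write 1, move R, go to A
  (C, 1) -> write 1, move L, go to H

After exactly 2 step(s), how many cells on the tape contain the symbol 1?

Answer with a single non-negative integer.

Answer: 3

Derivation:
Step 1: in state A at pos -2, read 0 -> (A,0)->write 0,move R,goto C. Now: state=C, head=-1, tape[-3..3]=0000110 (head:   ^)
Step 2: in state C at pos -1, read 0 -> (C,0)->write 1,move R,goto A. Now: state=A, head=0, tape[-3..3]=0010110 (head:    ^)
Cells containing 1 after step 2: {-1, 1, 2} -> 3 cell(s)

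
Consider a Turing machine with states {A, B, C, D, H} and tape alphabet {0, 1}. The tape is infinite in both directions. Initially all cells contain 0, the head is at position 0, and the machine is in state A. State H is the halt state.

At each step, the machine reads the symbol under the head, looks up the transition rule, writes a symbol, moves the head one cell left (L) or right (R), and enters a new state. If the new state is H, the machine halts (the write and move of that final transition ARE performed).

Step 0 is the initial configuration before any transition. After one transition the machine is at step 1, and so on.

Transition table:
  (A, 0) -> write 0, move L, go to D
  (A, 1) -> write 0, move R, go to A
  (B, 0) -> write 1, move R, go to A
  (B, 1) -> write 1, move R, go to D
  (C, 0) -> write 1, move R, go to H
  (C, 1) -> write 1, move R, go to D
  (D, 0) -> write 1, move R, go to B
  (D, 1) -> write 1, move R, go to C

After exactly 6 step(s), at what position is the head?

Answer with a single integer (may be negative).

Answer: 2

Derivation:
Step 1: in state A at pos 0, read 0 -> (A,0)->write 0,move L,goto D. Now: state=D, head=-1, tape[-2..1]=0000 (head:  ^)
Step 2: in state D at pos -1, read 0 -> (D,0)->write 1,move R,goto B. Now: state=B, head=0, tape[-2..1]=0100 (head:   ^)
Step 3: in state B at pos 0, read 0 -> (B,0)->write 1,move R,goto A. Now: state=A, head=1, tape[-2..2]=01100 (head:    ^)
Step 4: in state A at pos 1, read 0 -> (A,0)->write 0,move L,goto D. Now: state=D, head=0, tape[-2..2]=01100 (head:   ^)
Step 5: in state D at pos 0, read 1 -> (D,1)->write 1,move R,goto C. Now: state=C, head=1, tape[-2..2]=01100 (head:    ^)
Step 6: in state C at pos 1, read 0 -> (C,0)->write 1,move R,goto H. Now: state=H, head=2, tape[-2..3]=011100 (head:     ^)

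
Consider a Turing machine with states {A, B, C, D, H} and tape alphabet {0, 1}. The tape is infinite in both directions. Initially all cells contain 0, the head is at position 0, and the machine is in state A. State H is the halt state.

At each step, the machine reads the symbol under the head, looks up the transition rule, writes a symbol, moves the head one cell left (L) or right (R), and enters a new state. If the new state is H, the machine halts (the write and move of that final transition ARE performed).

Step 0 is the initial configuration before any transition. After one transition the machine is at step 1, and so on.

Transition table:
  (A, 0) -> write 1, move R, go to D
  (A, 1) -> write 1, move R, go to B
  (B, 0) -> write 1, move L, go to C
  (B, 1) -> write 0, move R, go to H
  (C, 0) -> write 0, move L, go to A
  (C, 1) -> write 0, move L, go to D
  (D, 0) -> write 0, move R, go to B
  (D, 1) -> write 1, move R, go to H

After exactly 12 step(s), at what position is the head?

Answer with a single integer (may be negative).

Answer: 0

Derivation:
Step 1: in state A at pos 0, read 0 -> (A,0)->write 1,move R,goto D. Now: state=D, head=1, tape[-1..2]=0100 (head:   ^)
Step 2: in state D at pos 1, read 0 -> (D,0)->write 0,move R,goto B. Now: state=B, head=2, tape[-1..3]=01000 (head:    ^)
Step 3: in state B at pos 2, read 0 -> (B,0)->write 1,move L,goto C. Now: state=C, head=1, tape[-1..3]=01010 (head:   ^)
Step 4: in state C at pos 1, read 0 -> (C,0)->write 0,move L,goto A. Now: state=A, head=0, tape[-1..3]=01010 (head:  ^)
Step 5: in state A at pos 0, read 1 -> (A,1)->write 1,move R,goto B. Now: state=B, head=1, tape[-1..3]=01010 (head:   ^)
Step 6: in state B at pos 1, read 0 -> (B,0)->write 1,move L,goto C. Now: state=C, head=0, tape[-1..3]=01110 (head:  ^)
Step 7: in state C at pos 0, read 1 -> (C,1)->write 0,move L,goto D. Now: state=D, head=-1, tape[-2..3]=000110 (head:  ^)
Step 8: in state D at pos -1, read 0 -> (D,0)->write 0,move R,goto B. Now: state=B, head=0, tape[-2..3]=000110 (head:   ^)
Step 9: in state B at pos 0, read 0 -> (B,0)->write 1,move L,goto C. Now: state=C, head=-1, tape[-2..3]=001110 (head:  ^)
Step 10: in state C at pos -1, read 0 -> (C,0)->write 0,move L,goto A. Now: state=A, head=-2, tape[-3..3]=0001110 (head:  ^)
Step 11: in state A at pos -2, read 0 -> (A,0)->write 1,move R,goto D. Now: state=D, head=-1, tape[-3..3]=0101110 (head:   ^)
Step 12: in state D at pos -1, read 0 -> (D,0)->write 0,move R,goto B. Now: state=B, head=0, tape[-3..3]=0101110 (head:    ^)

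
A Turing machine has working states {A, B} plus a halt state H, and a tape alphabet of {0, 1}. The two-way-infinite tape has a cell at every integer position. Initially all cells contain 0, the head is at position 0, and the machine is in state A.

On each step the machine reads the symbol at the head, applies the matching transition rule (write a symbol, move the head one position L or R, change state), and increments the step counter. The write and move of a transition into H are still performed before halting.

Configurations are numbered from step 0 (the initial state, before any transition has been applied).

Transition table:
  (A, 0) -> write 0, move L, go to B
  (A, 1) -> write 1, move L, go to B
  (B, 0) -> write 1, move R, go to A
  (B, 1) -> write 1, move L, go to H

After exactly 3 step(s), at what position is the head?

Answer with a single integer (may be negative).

Step 1: in state A at pos 0, read 0 -> (A,0)->write 0,move L,goto B. Now: state=B, head=-1, tape[-2..1]=0000 (head:  ^)
Step 2: in state B at pos -1, read 0 -> (B,0)->write 1,move R,goto A. Now: state=A, head=0, tape[-2..1]=0100 (head:   ^)
Step 3: in state A at pos 0, read 0 -> (A,0)->write 0,move L,goto B. Now: state=B, head=-1, tape[-2..1]=0100 (head:  ^)

Answer: -1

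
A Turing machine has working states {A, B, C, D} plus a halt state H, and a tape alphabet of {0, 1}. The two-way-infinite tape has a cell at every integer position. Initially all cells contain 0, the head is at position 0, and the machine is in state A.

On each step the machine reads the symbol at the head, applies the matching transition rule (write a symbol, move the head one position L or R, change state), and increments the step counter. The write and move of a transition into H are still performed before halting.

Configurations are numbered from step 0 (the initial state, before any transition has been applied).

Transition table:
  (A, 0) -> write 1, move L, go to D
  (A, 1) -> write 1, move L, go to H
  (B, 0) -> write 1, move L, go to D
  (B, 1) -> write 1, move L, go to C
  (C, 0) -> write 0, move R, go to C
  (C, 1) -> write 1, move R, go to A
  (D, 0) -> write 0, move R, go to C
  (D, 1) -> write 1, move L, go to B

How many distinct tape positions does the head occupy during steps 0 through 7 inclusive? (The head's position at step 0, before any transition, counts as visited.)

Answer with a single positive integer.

Step 1: in state A at pos 0, read 0 -> (A,0)->write 1,move L,goto D. Now: state=D, head=-1, tape[-2..1]=0010 (head:  ^)
Step 2: in state D at pos -1, read 0 -> (D,0)->write 0,move R,goto C. Now: state=C, head=0, tape[-2..1]=0010 (head:   ^)
Step 3: in state C at pos 0, read 1 -> (C,1)->write 1,move R,goto A. Now: state=A, head=1, tape[-2..2]=00100 (head:    ^)
Step 4: in state A at pos 1, read 0 -> (A,0)->write 1,move L,goto D. Now: state=D, head=0, tape[-2..2]=00110 (head:   ^)
Step 5: in state D at pos 0, read 1 -> (D,1)->write 1,move L,goto B. Now: state=B, head=-1, tape[-2..2]=00110 (head:  ^)
Step 6: in state B at pos -1, read 0 -> (B,0)->write 1,move L,goto D. Now: state=D, head=-2, tape[-3..2]=001110 (head:  ^)
Step 7: in state D at pos -2, read 0 -> (D,0)->write 0,move R,goto C. Now: state=C, head=-1, tape[-3..2]=001110 (head:   ^)
Head positions at steps 0..7: starting at 0, distinct positions visited = {-2, -1, 0, 1} -> 4 position(s)

Answer: 4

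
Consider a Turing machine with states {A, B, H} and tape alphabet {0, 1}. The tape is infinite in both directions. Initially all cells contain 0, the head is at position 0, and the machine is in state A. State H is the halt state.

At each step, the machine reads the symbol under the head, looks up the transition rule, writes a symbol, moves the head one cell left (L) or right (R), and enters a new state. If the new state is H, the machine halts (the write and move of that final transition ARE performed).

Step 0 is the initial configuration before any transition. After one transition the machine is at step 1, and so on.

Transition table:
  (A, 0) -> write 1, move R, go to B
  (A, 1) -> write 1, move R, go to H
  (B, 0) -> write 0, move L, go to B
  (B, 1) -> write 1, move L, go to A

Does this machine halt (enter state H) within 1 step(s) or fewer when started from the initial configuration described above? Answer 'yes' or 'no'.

Answer: no

Derivation:
Step 1: in state A at pos 0, read 0 -> (A,0)->write 1,move R,goto B. Now: state=B, head=1, tape[-1..2]=0100 (head:   ^)
After 1 step(s): state = B (not H) -> not halted within 1 -> no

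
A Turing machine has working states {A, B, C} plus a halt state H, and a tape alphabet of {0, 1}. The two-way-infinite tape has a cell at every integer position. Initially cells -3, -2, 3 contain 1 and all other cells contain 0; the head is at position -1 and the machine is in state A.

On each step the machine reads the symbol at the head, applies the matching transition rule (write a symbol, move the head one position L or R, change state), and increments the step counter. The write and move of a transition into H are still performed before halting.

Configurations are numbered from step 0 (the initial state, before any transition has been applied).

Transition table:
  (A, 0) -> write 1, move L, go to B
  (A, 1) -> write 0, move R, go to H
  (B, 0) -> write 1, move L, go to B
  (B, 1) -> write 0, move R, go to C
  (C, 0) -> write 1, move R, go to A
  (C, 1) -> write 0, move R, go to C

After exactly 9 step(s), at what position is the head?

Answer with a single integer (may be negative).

Answer: 4

Derivation:
Step 1: in state A at pos -1, read 0 -> (A,0)->write 1,move L,goto B. Now: state=B, head=-2, tape[-4..4]=011100010 (head:   ^)
Step 2: in state B at pos -2, read 1 -> (B,1)->write 0,move R,goto C. Now: state=C, head=-1, tape[-4..4]=010100010 (head:    ^)
Step 3: in state C at pos -1, read 1 -> (C,1)->write 0,move R,goto C. Now: state=C, head=0, tape[-4..4]=010000010 (head:     ^)
Step 4: in state C at pos 0, read 0 -> (C,0)->write 1,move R,goto A. Now: state=A, head=1, tape[-4..4]=010010010 (head:      ^)
Step 5: in state A at pos 1, read 0 -> (A,0)->write 1,move L,goto B. Now: state=B, head=0, tape[-4..4]=010011010 (head:     ^)
Step 6: in state B at pos 0, read 1 -> (B,1)->write 0,move R,goto C. Now: state=C, head=1, tape[-4..4]=010001010 (head:      ^)
Step 7: in state C at pos 1, read 1 -> (C,1)->write 0,move R,goto C. Now: state=C, head=2, tape[-4..4]=010000010 (head:       ^)
Step 8: in state C at pos 2, read 0 -> (C,0)->write 1,move R,goto A. Now: state=A, head=3, tape[-4..4]=010000110 (head:        ^)
Step 9: in state A at pos 3, read 1 -> (A,1)->write 0,move R,goto H. Now: state=H, head=4, tape[-4..5]=0100001000 (head:         ^)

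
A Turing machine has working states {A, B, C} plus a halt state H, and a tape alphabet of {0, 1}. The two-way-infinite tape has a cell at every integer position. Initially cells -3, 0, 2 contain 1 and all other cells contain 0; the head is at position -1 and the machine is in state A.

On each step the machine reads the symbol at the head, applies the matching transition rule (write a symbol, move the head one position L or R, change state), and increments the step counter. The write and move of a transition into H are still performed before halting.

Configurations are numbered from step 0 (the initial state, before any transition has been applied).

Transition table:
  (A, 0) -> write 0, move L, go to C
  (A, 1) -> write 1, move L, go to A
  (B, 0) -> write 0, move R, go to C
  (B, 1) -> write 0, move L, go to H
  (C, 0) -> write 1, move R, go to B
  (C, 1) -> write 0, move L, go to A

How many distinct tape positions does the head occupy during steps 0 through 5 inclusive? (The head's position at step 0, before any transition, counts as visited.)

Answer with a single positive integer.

Step 1: in state A at pos -1, read 0 -> (A,0)->write 0,move L,goto C. Now: state=C, head=-2, tape[-4..3]=01001010 (head:   ^)
Step 2: in state C at pos -2, read 0 -> (C,0)->write 1,move R,goto B. Now: state=B, head=-1, tape[-4..3]=01101010 (head:    ^)
Step 3: in state B at pos -1, read 0 -> (B,0)->write 0,move R,goto C. Now: state=C, head=0, tape[-4..3]=01101010 (head:     ^)
Step 4: in state C at pos 0, read 1 -> (C,1)->write 0,move L,goto A. Now: state=A, head=-1, tape[-4..3]=01100010 (head:    ^)
Step 5: in state A at pos -1, read 0 -> (A,0)->write 0,move L,goto C. Now: state=C, head=-2, tape[-4..3]=01100010 (head:   ^)
Head positions at steps 0..5: starting at -1, distinct positions visited = {-2, -1, 0} -> 3 position(s)

Answer: 3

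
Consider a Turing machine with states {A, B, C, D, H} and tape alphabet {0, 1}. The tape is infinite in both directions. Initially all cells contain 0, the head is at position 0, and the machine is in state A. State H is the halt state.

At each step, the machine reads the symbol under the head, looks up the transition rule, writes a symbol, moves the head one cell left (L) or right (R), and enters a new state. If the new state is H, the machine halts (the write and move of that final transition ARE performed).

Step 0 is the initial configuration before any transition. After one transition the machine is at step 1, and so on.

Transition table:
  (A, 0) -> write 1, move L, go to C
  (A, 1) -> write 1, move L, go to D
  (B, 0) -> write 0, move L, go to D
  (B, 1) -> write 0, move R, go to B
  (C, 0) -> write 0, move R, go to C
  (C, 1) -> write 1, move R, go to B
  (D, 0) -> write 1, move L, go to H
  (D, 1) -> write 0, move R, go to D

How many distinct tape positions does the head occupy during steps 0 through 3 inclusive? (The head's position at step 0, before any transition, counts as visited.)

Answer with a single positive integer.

Answer: 3

Derivation:
Step 1: in state A at pos 0, read 0 -> (A,0)->write 1,move L,goto C. Now: state=C, head=-1, tape[-2..1]=0010 (head:  ^)
Step 2: in state C at pos -1, read 0 -> (C,0)->write 0,move R,goto C. Now: state=C, head=0, tape[-2..1]=0010 (head:   ^)
Step 3: in state C at pos 0, read 1 -> (C,1)->write 1,move R,goto B. Now: state=B, head=1, tape[-2..2]=00100 (head:    ^)
Head positions at steps 0..3: starting at 0, distinct positions visited = {-1, 0, 1} -> 3 position(s)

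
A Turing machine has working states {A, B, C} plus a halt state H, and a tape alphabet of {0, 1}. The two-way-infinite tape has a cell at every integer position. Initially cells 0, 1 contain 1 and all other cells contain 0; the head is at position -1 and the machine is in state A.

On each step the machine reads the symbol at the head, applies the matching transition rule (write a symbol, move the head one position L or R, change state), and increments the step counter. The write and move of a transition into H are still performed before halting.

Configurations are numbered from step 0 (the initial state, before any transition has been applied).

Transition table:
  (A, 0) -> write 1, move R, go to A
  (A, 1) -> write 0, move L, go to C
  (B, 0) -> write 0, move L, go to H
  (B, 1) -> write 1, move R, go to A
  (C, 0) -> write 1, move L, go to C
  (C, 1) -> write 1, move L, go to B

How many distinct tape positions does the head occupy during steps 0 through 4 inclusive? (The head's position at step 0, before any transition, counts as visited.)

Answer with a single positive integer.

Step 1: in state A at pos -1, read 0 -> (A,0)->write 1,move R,goto A. Now: state=A, head=0, tape[-2..2]=01110 (head:   ^)
Step 2: in state A at pos 0, read 1 -> (A,1)->write 0,move L,goto C. Now: state=C, head=-1, tape[-2..2]=01010 (head:  ^)
Step 3: in state C at pos -1, read 1 -> (C,1)->write 1,move L,goto B. Now: state=B, head=-2, tape[-3..2]=001010 (head:  ^)
Step 4: in state B at pos -2, read 0 -> (B,0)->write 0,move L,goto H. Now: state=H, head=-3, tape[-4..2]=0001010 (head:  ^)
Head positions at steps 0..4: starting at -1, distinct positions visited = {-3, -2, -1, 0} -> 4 position(s)

Answer: 4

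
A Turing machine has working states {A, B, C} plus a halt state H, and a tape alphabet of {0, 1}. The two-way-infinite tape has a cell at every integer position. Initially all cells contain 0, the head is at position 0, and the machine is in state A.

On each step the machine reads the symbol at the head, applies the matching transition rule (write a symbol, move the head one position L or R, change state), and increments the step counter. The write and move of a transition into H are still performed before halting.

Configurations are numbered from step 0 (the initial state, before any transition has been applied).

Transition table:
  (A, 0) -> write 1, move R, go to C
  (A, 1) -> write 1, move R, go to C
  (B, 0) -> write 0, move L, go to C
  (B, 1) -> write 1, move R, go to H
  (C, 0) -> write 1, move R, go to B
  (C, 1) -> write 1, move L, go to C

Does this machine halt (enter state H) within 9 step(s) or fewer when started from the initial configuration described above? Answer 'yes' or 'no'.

Answer: yes

Derivation:
Step 1: in state A at pos 0, read 0 -> (A,0)->write 1,move R,goto C. Now: state=C, head=1, tape[-1..2]=0100 (head:   ^)
Step 2: in state C at pos 1, read 0 -> (C,0)->write 1,move R,goto B. Now: state=B, head=2, tape[-1..3]=01100 (head:    ^)
Step 3: in state B at pos 2, read 0 -> (B,0)->write 0,move L,goto C. Now: state=C, head=1, tape[-1..3]=01100 (head:   ^)
Step 4: in state C at pos 1, read 1 -> (C,1)->write 1,move L,goto C. Now: state=C, head=0, tape[-1..3]=01100 (head:  ^)
Step 5: in state C at pos 0, read 1 -> (C,1)->write 1,move L,goto C. Now: state=C, head=-1, tape[-2..3]=001100 (head:  ^)
Step 6: in state C at pos -1, read 0 -> (C,0)->write 1,move R,goto B. Now: state=B, head=0, tape[-2..3]=011100 (head:   ^)
Step 7: in state B at pos 0, read 1 -> (B,1)->write 1,move R,goto H. Now: state=H, head=1, tape[-2..3]=011100 (head:    ^)
State H reached at step 7; 7 <= 9 -> yes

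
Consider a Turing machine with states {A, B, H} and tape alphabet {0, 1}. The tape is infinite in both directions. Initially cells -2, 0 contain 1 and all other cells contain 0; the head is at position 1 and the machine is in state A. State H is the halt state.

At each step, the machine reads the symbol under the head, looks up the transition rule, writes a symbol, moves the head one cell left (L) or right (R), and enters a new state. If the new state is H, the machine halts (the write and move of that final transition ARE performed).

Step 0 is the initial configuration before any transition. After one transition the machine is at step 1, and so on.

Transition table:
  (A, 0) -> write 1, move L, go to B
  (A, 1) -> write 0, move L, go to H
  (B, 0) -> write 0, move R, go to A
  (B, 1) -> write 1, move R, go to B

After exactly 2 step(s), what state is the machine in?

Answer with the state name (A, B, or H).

Step 1: in state A at pos 1, read 0 -> (A,0)->write 1,move L,goto B. Now: state=B, head=0, tape[-3..2]=010110 (head:    ^)
Step 2: in state B at pos 0, read 1 -> (B,1)->write 1,move R,goto B. Now: state=B, head=1, tape[-3..2]=010110 (head:     ^)

Answer: B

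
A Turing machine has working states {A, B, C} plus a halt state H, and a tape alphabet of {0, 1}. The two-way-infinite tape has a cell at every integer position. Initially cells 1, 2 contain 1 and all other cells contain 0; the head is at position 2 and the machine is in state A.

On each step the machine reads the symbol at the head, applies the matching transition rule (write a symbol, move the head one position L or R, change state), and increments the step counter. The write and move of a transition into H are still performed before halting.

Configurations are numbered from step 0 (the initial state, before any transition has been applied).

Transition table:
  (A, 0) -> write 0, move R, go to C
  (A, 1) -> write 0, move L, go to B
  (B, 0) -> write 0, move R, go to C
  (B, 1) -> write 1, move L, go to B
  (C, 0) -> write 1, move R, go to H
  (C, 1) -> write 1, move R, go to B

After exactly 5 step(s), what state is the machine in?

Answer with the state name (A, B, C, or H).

Answer: C

Derivation:
Step 1: in state A at pos 2, read 1 -> (A,1)->write 0,move L,goto B. Now: state=B, head=1, tape[0..3]=0100 (head:  ^)
Step 2: in state B at pos 1, read 1 -> (B,1)->write 1,move L,goto B. Now: state=B, head=0, tape[-1..3]=00100 (head:  ^)
Step 3: in state B at pos 0, read 0 -> (B,0)->write 0,move R,goto C. Now: state=C, head=1, tape[-1..3]=00100 (head:   ^)
Step 4: in state C at pos 1, read 1 -> (C,1)->write 1,move R,goto B. Now: state=B, head=2, tape[-1..3]=00100 (head:    ^)
Step 5: in state B at pos 2, read 0 -> (B,0)->write 0,move R,goto C. Now: state=C, head=3, tape[-1..4]=001000 (head:     ^)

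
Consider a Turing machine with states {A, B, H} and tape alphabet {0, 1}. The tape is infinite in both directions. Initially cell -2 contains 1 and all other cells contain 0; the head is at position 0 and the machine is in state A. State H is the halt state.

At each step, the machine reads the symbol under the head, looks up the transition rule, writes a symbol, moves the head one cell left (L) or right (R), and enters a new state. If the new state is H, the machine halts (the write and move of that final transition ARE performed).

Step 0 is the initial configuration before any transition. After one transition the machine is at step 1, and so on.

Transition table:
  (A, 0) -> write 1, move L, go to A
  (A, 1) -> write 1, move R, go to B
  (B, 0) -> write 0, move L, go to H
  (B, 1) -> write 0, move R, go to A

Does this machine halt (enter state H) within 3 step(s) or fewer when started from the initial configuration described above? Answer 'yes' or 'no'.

Answer: no

Derivation:
Step 1: in state A at pos 0, read 0 -> (A,0)->write 1,move L,goto A. Now: state=A, head=-1, tape[-3..1]=01010 (head:   ^)
Step 2: in state A at pos -1, read 0 -> (A,0)->write 1,move L,goto A. Now: state=A, head=-2, tape[-3..1]=01110 (head:  ^)
Step 3: in state A at pos -2, read 1 -> (A,1)->write 1,move R,goto B. Now: state=B, head=-1, tape[-3..1]=01110 (head:   ^)
After 3 step(s): state = B (not H) -> not halted within 3 -> no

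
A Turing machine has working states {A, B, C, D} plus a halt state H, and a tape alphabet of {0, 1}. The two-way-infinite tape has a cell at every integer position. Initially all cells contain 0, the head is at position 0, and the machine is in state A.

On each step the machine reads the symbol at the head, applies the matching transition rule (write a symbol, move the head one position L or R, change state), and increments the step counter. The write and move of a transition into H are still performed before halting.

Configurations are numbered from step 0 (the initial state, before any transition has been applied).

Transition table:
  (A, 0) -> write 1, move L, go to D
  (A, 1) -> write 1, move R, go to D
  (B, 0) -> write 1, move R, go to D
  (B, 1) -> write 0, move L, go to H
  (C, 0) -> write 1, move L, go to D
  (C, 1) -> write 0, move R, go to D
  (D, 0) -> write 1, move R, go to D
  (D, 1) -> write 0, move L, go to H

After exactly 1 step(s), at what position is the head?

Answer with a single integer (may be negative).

Step 1: in state A at pos 0, read 0 -> (A,0)->write 1,move L,goto D. Now: state=D, head=-1, tape[-2..1]=0010 (head:  ^)

Answer: -1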